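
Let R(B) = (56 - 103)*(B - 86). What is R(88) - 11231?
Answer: -11325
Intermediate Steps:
R(B) = 4042 - 47*B (R(B) = -47*(-86 + B) = 4042 - 47*B)
R(88) - 11231 = (4042 - 47*88) - 11231 = (4042 - 4136) - 11231 = -94 - 11231 = -11325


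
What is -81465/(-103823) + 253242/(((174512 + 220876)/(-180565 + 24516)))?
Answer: -227936766915373/2280576018 ≈ -99947.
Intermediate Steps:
-81465/(-103823) + 253242/(((174512 + 220876)/(-180565 + 24516))) = -81465*(-1/103823) + 253242/((395388/(-156049))) = 81465/103823 + 253242/((395388*(-1/156049))) = 81465/103823 + 253242/(-395388/156049) = 81465/103823 + 253242*(-156049/395388) = 81465/103823 - 2195453381/21966 = -227936766915373/2280576018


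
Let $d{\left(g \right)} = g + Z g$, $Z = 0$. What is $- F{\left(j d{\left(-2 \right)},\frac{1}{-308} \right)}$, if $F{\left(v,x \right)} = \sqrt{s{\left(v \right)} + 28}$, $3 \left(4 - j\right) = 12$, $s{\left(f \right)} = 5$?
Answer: $- \sqrt{33} \approx -5.7446$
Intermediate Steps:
$d{\left(g \right)} = g$ ($d{\left(g \right)} = g + 0 g = g + 0 = g$)
$j = 0$ ($j = 4 - 4 = 0$)
$F{\left(v,x \right)} = \sqrt{33}$ ($F{\left(v,x \right)} = \sqrt{5 + 28} = \sqrt{33}$)
$- F{\left(j d{\left(-2 \right)},\frac{1}{-308} \right)} = - \sqrt{33}$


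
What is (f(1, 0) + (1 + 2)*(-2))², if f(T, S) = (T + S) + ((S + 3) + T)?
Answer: 1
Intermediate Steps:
f(T, S) = 3 + 2*S + 2*T (f(T, S) = (S + T) + ((3 + S) + T) = (S + T) + (3 + S + T) = 3 + 2*S + 2*T)
(f(1, 0) + (1 + 2)*(-2))² = ((3 + 2*0 + 2*1) + (1 + 2)*(-2))² = ((3 + 0 + 2) + 3*(-2))² = (5 - 6)² = (-1)² = 1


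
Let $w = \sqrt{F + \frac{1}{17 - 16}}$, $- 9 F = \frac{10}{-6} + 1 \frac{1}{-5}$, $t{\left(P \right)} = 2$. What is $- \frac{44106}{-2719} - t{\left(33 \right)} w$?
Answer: $\frac{44106}{2719} - \frac{2 \sqrt{2445}}{45} \approx 14.024$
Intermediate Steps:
$F = \frac{28}{135}$ ($F = - \frac{\frac{10}{-6} + 1 \frac{1}{-5}}{9} = - \frac{10 \left(- \frac{1}{6}\right) + 1 \left(- \frac{1}{5}\right)}{9} = - \frac{- \frac{5}{3} - \frac{1}{5}}{9} = \left(- \frac{1}{9}\right) \left(- \frac{28}{15}\right) = \frac{28}{135} \approx 0.20741$)
$w = \frac{\sqrt{2445}}{45}$ ($w = \sqrt{\frac{28}{135} + \frac{1}{17 - 16}} = \sqrt{\frac{28}{135} + 1^{-1}} = \sqrt{\frac{28}{135} + 1} = \sqrt{\frac{163}{135}} = \frac{\sqrt{2445}}{45} \approx 1.0988$)
$- \frac{44106}{-2719} - t{\left(33 \right)} w = - \frac{44106}{-2719} - 2 \frac{\sqrt{2445}}{45} = \left(-44106\right) \left(- \frac{1}{2719}\right) - \frac{2 \sqrt{2445}}{45} = \frac{44106}{2719} - \frac{2 \sqrt{2445}}{45}$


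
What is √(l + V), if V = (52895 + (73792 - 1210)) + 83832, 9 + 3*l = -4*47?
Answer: √1883190/3 ≈ 457.43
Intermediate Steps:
l = -197/3 (l = -3 + (-4*47)/3 = -3 + (⅓)*(-188) = -3 - 188/3 = -197/3 ≈ -65.667)
V = 209309 (V = (52895 + 72582) + 83832 = 125477 + 83832 = 209309)
√(l + V) = √(-197/3 + 209309) = √(627730/3) = √1883190/3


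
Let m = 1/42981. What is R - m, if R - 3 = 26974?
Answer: 1159498436/42981 ≈ 26977.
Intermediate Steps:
m = 1/42981 ≈ 2.3266e-5
R = 26977 (R = 3 + 26974 = 26977)
R - m = 26977 - 1*1/42981 = 26977 - 1/42981 = 1159498436/42981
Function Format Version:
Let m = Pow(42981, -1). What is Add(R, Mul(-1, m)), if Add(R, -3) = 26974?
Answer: Rational(1159498436, 42981) ≈ 26977.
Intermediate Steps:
m = Rational(1, 42981) ≈ 2.3266e-5
R = 26977 (R = Add(3, 26974) = 26977)
Add(R, Mul(-1, m)) = Add(26977, Mul(-1, Rational(1, 42981))) = Add(26977, Rational(-1, 42981)) = Rational(1159498436, 42981)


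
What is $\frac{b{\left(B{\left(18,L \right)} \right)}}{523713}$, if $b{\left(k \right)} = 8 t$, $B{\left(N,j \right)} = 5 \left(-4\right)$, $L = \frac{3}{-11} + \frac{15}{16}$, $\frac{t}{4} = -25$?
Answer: $- \frac{800}{523713} \approx -0.0015276$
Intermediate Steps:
$t = -100$ ($t = 4 \left(-25\right) = -100$)
$L = \frac{117}{176}$ ($L = 3 \left(- \frac{1}{11}\right) + 15 \cdot \frac{1}{16} = - \frac{3}{11} + \frac{15}{16} = \frac{117}{176} \approx 0.66477$)
$B{\left(N,j \right)} = -20$
$b{\left(k \right)} = -800$ ($b{\left(k \right)} = 8 \left(-100\right) = -800$)
$\frac{b{\left(B{\left(18,L \right)} \right)}}{523713} = - \frac{800}{523713}$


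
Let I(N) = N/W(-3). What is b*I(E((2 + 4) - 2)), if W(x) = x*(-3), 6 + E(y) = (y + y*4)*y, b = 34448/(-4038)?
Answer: -1274576/18171 ≈ -70.143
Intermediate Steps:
b = -17224/2019 (b = 34448*(-1/4038) = -17224/2019 ≈ -8.5310)
E(y) = -6 + 5*y² (E(y) = -6 + (y + y*4)*y = -6 + (y + 4*y)*y = -6 + (5*y)*y = -6 + 5*y²)
W(x) = -3*x
I(N) = N/9 (I(N) = N/((-3*(-3))) = N/9)
b*I(E((2 + 4) - 2)) = -17224*(-6 + 5*((2 + 4) - 2)²)/18171 = -17224*(-6 + 5*(6 - 2)²)/18171 = -17224*(-6 + 5*4²)/18171 = -17224*(-6 + 5*16)/18171 = -17224*(-6 + 80)/18171 = -17224*74/18171 = -17224/2019*74/9 = -1274576/18171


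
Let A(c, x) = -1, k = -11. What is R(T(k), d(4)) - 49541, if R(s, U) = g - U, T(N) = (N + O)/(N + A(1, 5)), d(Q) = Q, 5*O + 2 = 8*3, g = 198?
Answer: -49347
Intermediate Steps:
O = 22/5 (O = -⅖ + (8*3)/5 = -⅖ + (⅕)*24 = -⅖ + 24/5 = 22/5 ≈ 4.4000)
T(N) = (22/5 + N)/(-1 + N) (T(N) = (N + 22/5)/(N - 1) = (22/5 + N)/(-1 + N))
R(s, U) = 198 - U
R(T(k), d(4)) - 49541 = (198 - 1*4) - 49541 = (198 - 4) - 49541 = 194 - 49541 = -49347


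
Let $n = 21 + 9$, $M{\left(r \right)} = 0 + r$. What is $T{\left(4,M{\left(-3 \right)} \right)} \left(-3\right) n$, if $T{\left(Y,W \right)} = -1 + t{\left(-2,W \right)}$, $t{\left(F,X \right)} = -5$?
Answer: $540$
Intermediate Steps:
$M{\left(r \right)} = r$
$n = 30$
$T{\left(Y,W \right)} = -6$ ($T{\left(Y,W \right)} = -1 - 5 = -6$)
$T{\left(4,M{\left(-3 \right)} \right)} \left(-3\right) n = \left(-6\right) \left(-3\right) 30 = 18 \cdot 30 = 540$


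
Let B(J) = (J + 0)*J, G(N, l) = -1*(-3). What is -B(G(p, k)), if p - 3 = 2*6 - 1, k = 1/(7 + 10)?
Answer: -9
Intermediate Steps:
k = 1/17 ≈ 0.058824
p = 14 (p = 3 + (2*6 - 1) = 3 + (12 - 1) = 3 + 11 = 14)
G(N, l) = 3
B(J) = J**2 (B(J) = J*J = J**2)
-B(G(p, k)) = -1*3**2 = -1*9 = -9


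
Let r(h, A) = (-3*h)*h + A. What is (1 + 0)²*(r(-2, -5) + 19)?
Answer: 2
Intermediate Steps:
r(h, A) = A - 3*h² (r(h, A) = -3*h² + A = A - 3*h²)
(1 + 0)²*(r(-2, -5) + 19) = (1 + 0)²*((-5 - 3*(-2)²) + 19) = 1²*((-5 - 3*4) + 19) = 1*((-5 - 12) + 19) = 1*(-17 + 19) = 1*2 = 2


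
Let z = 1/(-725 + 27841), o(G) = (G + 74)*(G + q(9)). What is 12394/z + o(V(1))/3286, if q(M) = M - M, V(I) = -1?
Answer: 1104344763271/3286 ≈ 3.3608e+8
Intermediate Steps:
q(M) = 0
o(G) = G*(74 + G) (o(G) = (G + 74)*(G + 0) = (74 + G)*G = G*(74 + G))
z = 1/27116 ≈ 3.6879e-5
12394/z + o(V(1))/3286 = 12394/(1/27116) - (74 - 1)/3286 = 12394*27116 - 1*73*(1/3286) = 336075704 - 73*1/3286 = 336075704 - 73/3286 = 1104344763271/3286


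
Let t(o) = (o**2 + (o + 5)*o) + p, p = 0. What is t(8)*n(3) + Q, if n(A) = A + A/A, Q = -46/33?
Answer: 22130/33 ≈ 670.61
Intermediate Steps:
Q = -46/33 (Q = -46*1/33 = -46/33 ≈ -1.3939)
t(o) = o**2 + o*(5 + o) (t(o) = (o**2 + (o + 5)*o) + 0 = (o**2 + (5 + o)*o) + 0 = (o**2 + o*(5 + o)) + 0 = o**2 + o*(5 + o))
n(A) = 1 + A (n(A) = A + 1 = 1 + A)
t(8)*n(3) + Q = (8*(5 + 2*8))*(1 + 3) - 46/33 = (8*(5 + 16))*4 - 46/33 = (8*21)*4 - 46/33 = 168*4 - 46/33 = 672 - 46/33 = 22130/33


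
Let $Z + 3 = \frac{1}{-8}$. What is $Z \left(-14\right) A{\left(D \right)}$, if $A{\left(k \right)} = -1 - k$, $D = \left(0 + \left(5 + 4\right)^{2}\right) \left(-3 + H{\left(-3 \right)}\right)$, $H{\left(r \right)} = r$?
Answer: $\frac{84875}{4} \approx 21219.0$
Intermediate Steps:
$Z = - \frac{25}{8}$ ($Z = -3 + \frac{1}{-8} = -3 - \frac{1}{8} = - \frac{25}{8} \approx -3.125$)
$D = -486$ ($D = \left(0 + \left(5 + 4\right)^{2}\right) \left(-3 - 3\right) = \left(0 + 9^{2}\right) \left(-6\right) = \left(0 + 81\right) \left(-6\right) = 81 \left(-6\right) = -486$)
$Z \left(-14\right) A{\left(D \right)} = \left(- \frac{25}{8}\right) \left(-14\right) \left(-1 - -486\right) = \frac{175 \left(-1 + 486\right)}{4} = \frac{175}{4} \cdot 485 = \frac{84875}{4}$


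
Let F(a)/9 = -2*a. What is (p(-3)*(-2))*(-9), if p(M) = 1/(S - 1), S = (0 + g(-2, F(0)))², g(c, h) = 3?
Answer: 9/4 ≈ 2.2500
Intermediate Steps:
F(a) = -18*a (F(a) = 9*(-2*a) = -18*a)
S = 9 (S = (0 + 3)² = 3² = 9)
p(M) = ⅛ (p(M) = 1/(9 - 1) = 1/8 = ⅛)
(p(-3)*(-2))*(-9) = ((⅛)*(-2))*(-9) = -¼*(-9) = 9/4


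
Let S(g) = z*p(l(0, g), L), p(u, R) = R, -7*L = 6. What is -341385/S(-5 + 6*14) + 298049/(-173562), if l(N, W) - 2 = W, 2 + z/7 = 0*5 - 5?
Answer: -4938665119/607467 ≈ -8129.9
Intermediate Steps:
L = -6/7 (L = -1/7*6 = -6/7 ≈ -0.85714)
z = -49 (z = -14 + 7*(0*5 - 5) = -14 + 7*(0 - 5) = -14 + 7*(-5) = -14 - 35 = -49)
l(N, W) = 2 + W
S(g) = 42 (S(g) = -49*(-6/7) = 42)
-341385/S(-5 + 6*14) + 298049/(-173562) = -341385/42 + 298049/(-173562) = -341385*1/42 + 298049*(-1/173562) = -113795/14 - 298049/173562 = -4938665119/607467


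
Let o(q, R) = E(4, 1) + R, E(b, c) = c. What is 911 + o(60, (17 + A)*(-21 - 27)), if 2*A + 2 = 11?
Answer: -120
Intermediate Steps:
A = 9/2 (A = -1 + (½)*11 = -1 + 11/2 = 9/2 ≈ 4.5000)
o(q, R) = 1 + R
911 + o(60, (17 + A)*(-21 - 27)) = 911 + (1 + (17 + 9/2)*(-21 - 27)) = 911 + (1 + (43/2)*(-48)) = 911 + (1 - 1032) = 911 - 1031 = -120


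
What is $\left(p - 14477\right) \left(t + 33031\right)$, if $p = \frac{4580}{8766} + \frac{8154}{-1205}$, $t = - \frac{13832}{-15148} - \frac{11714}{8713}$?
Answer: $- \frac{11909825685092143384477}{24895651545495} \approx -4.7839 \cdot 10^{8}$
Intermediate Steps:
$t = - \frac{2033052}{4713733}$ ($t = \left(-13832\right) \left(- \frac{1}{15148}\right) - \frac{11714}{8713} = \frac{494}{541} - \frac{11714}{8713} = - \frac{2033052}{4713733} \approx -0.4313$)
$p = - \frac{32979532}{5281515}$ ($p = 4580 \cdot \frac{1}{8766} + 8154 \left(- \frac{1}{1205}\right) = \frac{2290}{4383} - \frac{8154}{1205} = - \frac{32979532}{5281515} \approx -6.2443$)
$\left(p - 14477\right) \left(t + 33031\right) = \left(- \frac{32979532}{5281515} - 14477\right) \left(- \frac{2033052}{4713733} + 33031\right) = \left(- \frac{76493472187}{5281515}\right) \frac{155697281671}{4713733} = - \frac{11909825685092143384477}{24895651545495}$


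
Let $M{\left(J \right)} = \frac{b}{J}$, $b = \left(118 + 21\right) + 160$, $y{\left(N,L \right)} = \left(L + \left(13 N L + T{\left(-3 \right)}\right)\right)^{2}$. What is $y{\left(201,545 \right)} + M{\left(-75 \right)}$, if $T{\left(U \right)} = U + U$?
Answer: $\frac{152216515602901}{75} \approx 2.0296 \cdot 10^{12}$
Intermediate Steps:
$T{\left(U \right)} = 2 U$
$y{\left(N,L \right)} = \left(-6 + L + 13 L N\right)^{2}$ ($y{\left(N,L \right)} = \left(L + \left(13 N L + 2 \left(-3\right)\right)\right)^{2} = \left(L + \left(13 L N - 6\right)\right)^{2} = \left(L + \left(-6 + 13 L N\right)\right)^{2} = \left(-6 + L + 13 L N\right)^{2}$)
$b = 299$ ($b = 139 + 160 = 299$)
$M{\left(J \right)} = \frac{299}{J}$
$y{\left(201,545 \right)} + M{\left(-75 \right)} = \left(-6 + 545 + 13 \cdot 545 \cdot 201\right)^{2} + \frac{299}{-75} = \left(-6 + 545 + 1424085\right)^{2} + 299 \left(- \frac{1}{75}\right) = 1424624^{2} - \frac{299}{75} = 2029553541376 - \frac{299}{75} = \frac{152216515602901}{75}$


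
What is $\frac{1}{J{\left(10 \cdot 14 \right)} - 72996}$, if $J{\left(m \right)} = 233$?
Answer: $- \frac{1}{72763} \approx -1.3743 \cdot 10^{-5}$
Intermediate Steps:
$\frac{1}{J{\left(10 \cdot 14 \right)} - 72996} = \frac{1}{233 - 72996} = \frac{1}{-72763} = - \frac{1}{72763}$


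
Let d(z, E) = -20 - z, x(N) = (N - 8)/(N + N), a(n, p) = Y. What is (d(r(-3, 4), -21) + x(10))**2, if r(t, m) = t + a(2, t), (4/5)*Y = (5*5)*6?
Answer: 1044484/25 ≈ 41779.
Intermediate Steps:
Y = 375/2 (Y = 5*((5*5)*6)/4 = 5*(25*6)/4 = (5/4)*150 = 375/2 ≈ 187.50)
a(n, p) = 375/2
r(t, m) = 375/2 + t (r(t, m) = t + 375/2 = 375/2 + t)
x(N) = (-8 + N)/(2*N) (x(N) = (-8 + N)/((2*N)) = (-8 + N)*(1/(2*N)) = (-8 + N)/(2*N))
(d(r(-3, 4), -21) + x(10))**2 = ((-20 - (375/2 - 3)) + (1/2)*(-8 + 10)/10)**2 = ((-20 - 1*369/2) + (1/2)*(1/10)*2)**2 = ((-20 - 369/2) + 1/10)**2 = (-409/2 + 1/10)**2 = (-1022/5)**2 = 1044484/25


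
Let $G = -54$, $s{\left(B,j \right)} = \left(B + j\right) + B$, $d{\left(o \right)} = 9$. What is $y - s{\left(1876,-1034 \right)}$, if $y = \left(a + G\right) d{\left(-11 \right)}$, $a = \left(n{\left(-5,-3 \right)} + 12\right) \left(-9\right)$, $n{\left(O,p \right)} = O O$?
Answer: $-6201$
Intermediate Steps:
$n{\left(O,p \right)} = O^{2}$
$a = -333$ ($a = \left(\left(-5\right)^{2} + 12\right) \left(-9\right) = \left(25 + 12\right) \left(-9\right) = 37 \left(-9\right) = -333$)
$s{\left(B,j \right)} = j + 2 B$
$y = -3483$ ($y = \left(-333 - 54\right) 9 = \left(-387\right) 9 = -3483$)
$y - s{\left(1876,-1034 \right)} = -3483 - \left(-1034 + 2 \cdot 1876\right) = -3483 - \left(-1034 + 3752\right) = -3483 - 2718 = -6201$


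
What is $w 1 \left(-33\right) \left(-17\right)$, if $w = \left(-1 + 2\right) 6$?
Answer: $3366$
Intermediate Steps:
$w = 6$ ($w = 1 \cdot 6 = 6$)
$w 1 \left(-33\right) \left(-17\right) = 6 \cdot 1 \left(-33\right) \left(-17\right) = 6 \left(-33\right) \left(-17\right) = \left(-198\right) \left(-17\right) = 3366$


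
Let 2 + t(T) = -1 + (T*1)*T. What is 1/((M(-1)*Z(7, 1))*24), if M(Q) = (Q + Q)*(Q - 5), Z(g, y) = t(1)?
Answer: -1/576 ≈ -0.0017361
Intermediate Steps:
t(T) = -3 + T² (t(T) = -2 + (-1 + (T*1)*T) = -2 + (-1 + T*T) = -2 + (-1 + T²) = -3 + T²)
Z(g, y) = -2 (Z(g, y) = -3 + 1² = -3 + 1 = -2)
M(Q) = 2*Q*(-5 + Q) (M(Q) = (2*Q)*(-5 + Q) = 2*Q*(-5 + Q))
1/((M(-1)*Z(7, 1))*24) = 1/(((2*(-1)*(-5 - 1))*(-2))*24) = 1/(((2*(-1)*(-6))*(-2))*24) = 1/((12*(-2))*24) = 1/(-24*24) = 1/(-576) = -1/576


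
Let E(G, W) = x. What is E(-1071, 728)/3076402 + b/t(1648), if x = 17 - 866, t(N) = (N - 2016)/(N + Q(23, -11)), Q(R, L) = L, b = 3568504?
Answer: -561601131364429/35378623 ≈ -1.5874e+7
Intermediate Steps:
t(N) = (-2016 + N)/(-11 + N) (t(N) = (N - 2016)/(N - 11) = (-2016 + N)/(-11 + N))
x = -849
E(G, W) = -849
E(-1071, 728)/3076402 + b/t(1648) = -849/3076402 + 3568504/(((-2016 + 1648)/(-11 + 1648))) = -849*1/3076402 + 3568504/((-368/1637)) = -849/3076402 + 3568504/(((1/1637)*(-368))) = -849/3076402 + 3568504/(-368/1637) = -849/3076402 + 3568504*(-1637/368) = -849/3076402 - 730205131/46 = -561601131364429/35378623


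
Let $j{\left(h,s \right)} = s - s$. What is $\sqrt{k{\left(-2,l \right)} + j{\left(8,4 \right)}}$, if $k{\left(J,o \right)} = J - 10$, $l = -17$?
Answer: $2 i \sqrt{3} \approx 3.4641 i$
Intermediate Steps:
$j{\left(h,s \right)} = 0$
$k{\left(J,o \right)} = -10 + J$
$\sqrt{k{\left(-2,l \right)} + j{\left(8,4 \right)}} = \sqrt{\left(-10 - 2\right) + 0} = \sqrt{-12 + 0} = \sqrt{-12} = 2 i \sqrt{3}$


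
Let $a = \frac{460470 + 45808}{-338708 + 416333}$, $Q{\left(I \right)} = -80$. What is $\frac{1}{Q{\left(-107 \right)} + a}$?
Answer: $- \frac{77625}{5703722} \approx -0.01361$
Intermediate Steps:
$a = \frac{506278}{77625} \approx 6.5221$
$\frac{1}{Q{\left(-107 \right)} + a} = \frac{1}{-80 + \frac{506278}{77625}} = \frac{1}{- \frac{5703722}{77625}} = - \frac{77625}{5703722}$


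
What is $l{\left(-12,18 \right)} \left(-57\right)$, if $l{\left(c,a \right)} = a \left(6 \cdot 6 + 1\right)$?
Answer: $-37962$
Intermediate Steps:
$l{\left(c,a \right)} = 37 a$ ($l{\left(c,a \right)} = a \left(36 + 1\right) = a 37 = 37 a$)
$l{\left(-12,18 \right)} \left(-57\right) = 37 \cdot 18 \left(-57\right) = 666 \left(-57\right) = -37962$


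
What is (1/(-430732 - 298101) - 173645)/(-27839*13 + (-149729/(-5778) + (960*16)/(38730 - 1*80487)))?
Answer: 10178314904297550852/21211917411329140139 ≈ 0.47984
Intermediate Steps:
(1/(-430732 - 298101) - 173645)/(-27839*13 + (-149729/(-5778) + (960*16)/(38730 - 1*80487))) = (1/(-728833) - 173645)/(-361907 + (-149729*(-1/5778) + 15360/(38730 - 80487))) = (-1/728833 - 173645)/(-361907 + (149729/5778 + 15360/(-41757))) = -126558206286/(728833*(-361907 + (149729/5778 + 15360*(-1/41757)))) = -126558206286/(728833*(-361907 + (149729/5778 - 5120/13919))) = -126558206286/(728833*(-361907 + 2054494591/80423982)) = -126558206286/(728833*(-29103947559083/80423982)) = -126558206286/728833*(-80423982/29103947559083) = 10178314904297550852/21211917411329140139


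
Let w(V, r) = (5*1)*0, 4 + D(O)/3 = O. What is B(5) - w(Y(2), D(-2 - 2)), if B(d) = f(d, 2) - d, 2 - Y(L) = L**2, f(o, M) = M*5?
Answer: 5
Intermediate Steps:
f(o, M) = 5*M
D(O) = -12 + 3*O
Y(L) = 2 - L**2
B(d) = 10 - d (B(d) = 5*2 - d = 10 - d)
w(V, r) = 0 (w(V, r) = 5*0 = 0)
B(5) - w(Y(2), D(-2 - 2)) = (10 - 1*5) - 1*0 = (10 - 5) + 0 = 5 + 0 = 5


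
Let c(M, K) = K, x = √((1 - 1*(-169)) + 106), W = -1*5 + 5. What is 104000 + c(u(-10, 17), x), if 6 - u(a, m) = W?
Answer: 104000 + 2*√69 ≈ 1.0402e+5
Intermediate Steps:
W = 0 (W = -5 + 5 = 0)
u(a, m) = 6 (u(a, m) = 6 - 1*0 = 6 + 0 = 6)
x = 2*√69 (x = √((1 + 169) + 106) = √(170 + 106) = √276 = 2*√69 ≈ 16.613)
104000 + c(u(-10, 17), x) = 104000 + 2*√69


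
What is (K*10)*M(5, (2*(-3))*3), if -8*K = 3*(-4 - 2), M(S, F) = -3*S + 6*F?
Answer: -5535/2 ≈ -2767.5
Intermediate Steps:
K = 9/4 (K = -3*(-4 - 2)/8 = -3*(-6)/8 = -1/8*(-18) = 9/4 ≈ 2.2500)
(K*10)*M(5, (2*(-3))*3) = ((9/4)*10)*(-3*5 + 6*((2*(-3))*3)) = 45*(-15 + 6*(-6*3))/2 = 45*(-15 + 6*(-18))/2 = 45*(-15 - 108)/2 = (45/2)*(-123) = -5535/2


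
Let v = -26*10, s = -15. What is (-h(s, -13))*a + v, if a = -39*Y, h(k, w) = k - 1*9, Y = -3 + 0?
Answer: 2548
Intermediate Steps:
Y = -3
h(k, w) = -9 + k (h(k, w) = k - 9 = -9 + k)
a = 117 (a = -39*(-3) = 117)
v = -260
(-h(s, -13))*a + v = -(-9 - 15)*117 - 260 = -1*(-24)*117 - 260 = 24*117 - 260 = 2808 - 260 = 2548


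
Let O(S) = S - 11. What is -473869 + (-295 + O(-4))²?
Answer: -377769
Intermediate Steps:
O(S) = -11 + S
-473869 + (-295 + O(-4))² = -473869 + (-295 + (-11 - 4))² = -473869 + (-295 - 15)² = -473869 + (-310)² = -473869 + 96100 = -377769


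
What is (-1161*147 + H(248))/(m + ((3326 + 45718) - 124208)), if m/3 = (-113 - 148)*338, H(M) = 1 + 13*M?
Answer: 83721/169909 ≈ 0.49274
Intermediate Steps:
m = -264654 (m = 3*((-113 - 148)*338) = 3*(-261*338) = 3*(-88218) = -264654)
(-1161*147 + H(248))/(m + ((3326 + 45718) - 124208)) = (-1161*147 + (1 + 13*248))/(-264654 + ((3326 + 45718) - 124208)) = (-170667 + (1 + 3224))/(-264654 + (49044 - 124208)) = (-170667 + 3225)/(-264654 - 75164) = -167442/(-339818) = -167442*(-1/339818) = 83721/169909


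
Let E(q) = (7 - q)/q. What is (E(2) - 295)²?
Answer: 342225/4 ≈ 85556.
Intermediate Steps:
E(q) = (7 - q)/q
(E(2) - 295)² = ((7 - 1*2)/2 - 295)² = ((7 - 2)/2 - 295)² = ((½)*5 - 295)² = (5/2 - 295)² = (-585/2)² = 342225/4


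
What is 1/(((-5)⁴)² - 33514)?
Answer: 1/357111 ≈ 2.8003e-6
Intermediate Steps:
1/(((-5)⁴)² - 33514) = 1/(625² - 33514) = 1/(390625 - 33514) = 1/357111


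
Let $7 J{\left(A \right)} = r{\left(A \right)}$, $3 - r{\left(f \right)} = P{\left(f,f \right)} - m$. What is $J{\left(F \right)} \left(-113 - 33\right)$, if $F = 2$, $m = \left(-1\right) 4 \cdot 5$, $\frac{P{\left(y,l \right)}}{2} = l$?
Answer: $438$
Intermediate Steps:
$P{\left(y,l \right)} = 2 l$
$m = -20$ ($m = \left(-4\right) 5 = -20$)
$r{\left(f \right)} = -17 - 2 f$ ($r{\left(f \right)} = 3 - \left(2 f - -20\right) = 3 - \left(2 f + 20\right) = 3 - \left(20 + 2 f\right) = -17 - 2 f$)
$J{\left(A \right)} = - \frac{17}{7} - \frac{2 A}{7}$ ($J{\left(A \right)} = \frac{-17 - 2 A}{7} = - \frac{17}{7} - \frac{2 A}{7}$)
$J{\left(F \right)} \left(-113 - 33\right) = \left(- \frac{17}{7} - \frac{4}{7}\right) \left(-113 - 33\right) = \left(- \frac{17}{7} - \frac{4}{7}\right) \left(-146\right) = \left(-3\right) \left(-146\right) = 438$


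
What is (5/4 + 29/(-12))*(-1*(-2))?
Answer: -7/3 ≈ -2.3333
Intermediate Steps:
(5/4 + 29/(-12))*(-1*(-2)) = (5*(¼) + 29*(-1/12))*2 = (5/4 - 29/12)*2 = -7/6*2 = -7/3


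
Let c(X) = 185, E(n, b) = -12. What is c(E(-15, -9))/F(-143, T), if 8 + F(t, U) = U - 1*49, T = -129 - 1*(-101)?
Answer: -37/17 ≈ -2.1765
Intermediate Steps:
T = -28 (T = -129 + 101 = -28)
F(t, U) = -57 + U (F(t, U) = -8 + (U - 1*49) = -8 + (U - 49) = -8 + (-49 + U) = -57 + U)
c(E(-15, -9))/F(-143, T) = 185/(-57 - 28) = 185/(-85) = 185*(-1/85) = -37/17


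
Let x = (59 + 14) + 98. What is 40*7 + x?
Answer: 451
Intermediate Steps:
x = 171 (x = 73 + 98 = 171)
40*7 + x = 40*7 + 171 = 280 + 171 = 451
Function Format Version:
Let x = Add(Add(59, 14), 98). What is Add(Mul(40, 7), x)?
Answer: 451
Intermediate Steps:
x = 171 (x = Add(73, 98) = 171)
Add(Mul(40, 7), x) = Add(Mul(40, 7), 171) = Add(280, 171) = 451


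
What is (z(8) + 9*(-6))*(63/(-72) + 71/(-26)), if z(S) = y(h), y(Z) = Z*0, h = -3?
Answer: 10125/52 ≈ 194.71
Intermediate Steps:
y(Z) = 0
z(S) = 0
(z(8) + 9*(-6))*(63/(-72) + 71/(-26)) = (0 + 9*(-6))*(63/(-72) + 71/(-26)) = (0 - 54)*(63*(-1/72) + 71*(-1/26)) = -54*(-7/8 - 71/26) = -54*(-375/104) = 10125/52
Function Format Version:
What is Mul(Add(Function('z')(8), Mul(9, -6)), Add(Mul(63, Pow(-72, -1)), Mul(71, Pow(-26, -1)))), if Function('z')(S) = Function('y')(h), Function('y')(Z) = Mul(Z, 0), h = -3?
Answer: Rational(10125, 52) ≈ 194.71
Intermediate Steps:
Function('y')(Z) = 0
Function('z')(S) = 0
Mul(Add(Function('z')(8), Mul(9, -6)), Add(Mul(63, Pow(-72, -1)), Mul(71, Pow(-26, -1)))) = Mul(Add(0, Mul(9, -6)), Add(Mul(63, Pow(-72, -1)), Mul(71, Pow(-26, -1)))) = Mul(Add(0, -54), Add(Mul(63, Rational(-1, 72)), Mul(71, Rational(-1, 26)))) = Mul(-54, Add(Rational(-7, 8), Rational(-71, 26))) = Mul(-54, Rational(-375, 104)) = Rational(10125, 52)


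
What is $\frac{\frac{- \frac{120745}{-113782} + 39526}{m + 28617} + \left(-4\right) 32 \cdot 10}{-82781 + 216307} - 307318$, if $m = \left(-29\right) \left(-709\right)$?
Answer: $- \frac{229613953737748571331}{747154239517096} \approx -3.0732 \cdot 10^{5}$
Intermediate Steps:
$m = 20561$
$\frac{\frac{- \frac{120745}{-113782} + 39526}{m + 28617} + \left(-4\right) 32 \cdot 10}{-82781 + 216307} - 307318 = \frac{\frac{- \frac{120745}{-113782} + 39526}{20561 + 28617} + \left(-4\right) 32 \cdot 10}{-82781 + 216307} - 307318 = \frac{\frac{\left(-120745\right) \left(- \frac{1}{113782}\right) + 39526}{49178} - 1280}{133526} - 307318 = \left(\left(\frac{120745}{113782} + 39526\right) \frac{1}{49178} - 1280\right) \frac{1}{133526} - 307318 = \left(\frac{4497468077}{113782} \cdot \frac{1}{49178} - 1280\right) \frac{1}{133526} - 307318 = \left(\frac{4497468077}{5595571196} - 1280\right) \frac{1}{133526} - 307318 = \left(- \frac{7157833662803}{5595571196}\right) \frac{1}{133526} - 307318 = - \frac{7157833662803}{747154239517096} - 307318 = - \frac{229613953737748571331}{747154239517096}$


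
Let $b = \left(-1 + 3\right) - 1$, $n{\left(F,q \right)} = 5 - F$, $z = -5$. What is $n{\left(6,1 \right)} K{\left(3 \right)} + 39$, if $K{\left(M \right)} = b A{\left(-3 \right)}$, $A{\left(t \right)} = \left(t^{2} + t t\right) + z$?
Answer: $26$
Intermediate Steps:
$A{\left(t \right)} = -5 + 2 t^{2}$ ($A{\left(t \right)} = \left(t^{2} + t t\right) - 5 = \left(t^{2} + t^{2}\right) - 5 = 2 t^{2} - 5 = -5 + 2 t^{2}$)
$b = 1$ ($b = 2 - 1 = 1$)
$K{\left(M \right)} = 13$ ($K{\left(M \right)} = 1 \left(-5 + 2 \left(-3\right)^{2}\right) = 1 \left(-5 + 2 \cdot 9\right) = 1 \left(-5 + 18\right) = 1 \cdot 13 = 13$)
$n{\left(6,1 \right)} K{\left(3 \right)} + 39 = \left(5 - 6\right) 13 + 39 = \left(-1\right) 13 + 39 = -13 + 39 = 26$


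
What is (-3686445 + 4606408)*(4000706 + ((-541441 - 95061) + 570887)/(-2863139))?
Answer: 10537787427043735287/2863139 ≈ 3.6805e+12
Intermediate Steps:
(-3686445 + 4606408)*(4000706 + ((-541441 - 95061) + 570887)/(-2863139)) = 919963*(4000706 + (-636502 + 570887)*(-1/2863139)) = 919963*(4000706 - 65615*(-1/2863139)) = 919963*(4000706 + 65615/2863139) = 919963*(11454577441749/2863139) = 10537787427043735287/2863139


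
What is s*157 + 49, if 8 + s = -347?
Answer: -55686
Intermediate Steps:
s = -355 (s = -8 - 347 = -355)
s*157 + 49 = -355*157 + 49 = -55735 + 49 = -55686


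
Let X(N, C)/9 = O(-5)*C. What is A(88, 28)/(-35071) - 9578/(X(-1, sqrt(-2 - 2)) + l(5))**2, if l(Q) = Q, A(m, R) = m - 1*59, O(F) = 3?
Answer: 57109710877/17843879303 + 5172120*I/8649481 ≈ 3.2005 + 0.59797*I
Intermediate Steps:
X(N, C) = 27*C (X(N, C) = 9*(3*C) = 27*C)
A(m, R) = -59 + m (A(m, R) = m - 59 = -59 + m)
A(88, 28)/(-35071) - 9578/(X(-1, sqrt(-2 - 2)) + l(5))**2 = (-59 + 88)/(-35071) - 9578/(27*sqrt(-2 - 2) + 5)**2 = 29*(-1/35071) - 9578/(27*sqrt(-4) + 5)**2 = -29/35071 - 9578/(27*(2*I) + 5)**2 = -29/35071 - 9578/(54*I + 5)**2 = -29/35071 - 9578/(5 + 54*I)**2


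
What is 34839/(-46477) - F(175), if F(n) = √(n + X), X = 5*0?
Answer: -34839/46477 - 5*√7 ≈ -13.978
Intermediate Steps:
X = 0
F(n) = √n (F(n) = √(n + 0) = √n)
34839/(-46477) - F(175) = 34839/(-46477) - √175 = 34839*(-1/46477) - 5*√7 = -34839/46477 - 5*√7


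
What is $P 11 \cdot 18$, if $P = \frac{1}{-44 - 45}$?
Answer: $- \frac{198}{89} \approx -2.2247$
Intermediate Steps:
$P = - \frac{1}{89}$ ($P = \frac{1}{-89} = - \frac{1}{89} \approx -0.011236$)
$P 11 \cdot 18 = \left(- \frac{1}{89}\right) 11 \cdot 18 = \left(- \frac{11}{89}\right) 18 = - \frac{198}{89}$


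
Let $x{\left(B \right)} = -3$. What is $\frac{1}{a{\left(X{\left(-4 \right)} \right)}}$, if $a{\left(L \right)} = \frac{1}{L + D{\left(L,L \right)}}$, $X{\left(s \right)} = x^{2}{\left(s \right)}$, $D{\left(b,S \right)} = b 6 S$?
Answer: $495$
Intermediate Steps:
$D{\left(b,S \right)} = 6 S b$ ($D{\left(b,S \right)} = 6 b S = 6 S b$)
$X{\left(s \right)} = 9$ ($X{\left(s \right)} = \left(-3\right)^{2} = 9$)
$a{\left(L \right)} = \frac{1}{L + 6 L^{2}}$ ($a{\left(L \right)} = \frac{1}{L + 6 L L} = \frac{1}{L + 6 L^{2}}$)
$\frac{1}{a{\left(X{\left(-4 \right)} \right)}} = \frac{1}{\frac{1}{9} \frac{1}{1 + 6 \cdot 9}} = \frac{1}{\frac{1}{9} \frac{1}{1 + 54}} = \frac{1}{\frac{1}{9} \cdot \frac{1}{55}} = \frac{1}{\frac{1}{495}} = 495$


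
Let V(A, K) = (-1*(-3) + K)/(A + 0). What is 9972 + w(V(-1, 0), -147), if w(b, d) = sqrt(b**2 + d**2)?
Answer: 9972 + 3*sqrt(2402) ≈ 10119.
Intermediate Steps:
V(A, K) = (3 + K)/A
9972 + w(V(-1, 0), -147) = 9972 + sqrt(((3 + 0)/(-1))**2 + (-147)**2) = 9972 + sqrt((-1*3)**2 + 21609) = 9972 + sqrt((-3)**2 + 21609) = 9972 + sqrt(9 + 21609) = 9972 + sqrt(21618) = 9972 + 3*sqrt(2402)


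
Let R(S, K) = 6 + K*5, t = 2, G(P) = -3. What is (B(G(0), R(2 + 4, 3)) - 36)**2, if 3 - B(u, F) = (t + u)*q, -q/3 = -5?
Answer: 324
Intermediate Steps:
q = 15 (q = -3*(-5) = 15)
R(S, K) = 6 + 5*K
B(u, F) = -27 - 15*u (B(u, F) = 3 - (2 + u)*15 = 3 - (30 + 15*u) = 3 + (-30 - 15*u) = -27 - 15*u)
(B(G(0), R(2 + 4, 3)) - 36)**2 = ((-27 - 15*(-3)) - 36)**2 = ((-27 + 45) - 36)**2 = (18 - 36)**2 = (-18)**2 = 324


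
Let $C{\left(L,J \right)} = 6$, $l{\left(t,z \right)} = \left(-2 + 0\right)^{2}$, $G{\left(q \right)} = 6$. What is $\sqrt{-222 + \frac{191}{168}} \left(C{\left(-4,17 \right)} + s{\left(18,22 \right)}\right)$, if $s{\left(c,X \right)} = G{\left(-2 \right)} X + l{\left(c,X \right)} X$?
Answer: $\frac{113 i \sqrt{1558410}}{42} \approx 3358.7 i$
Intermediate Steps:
$l{\left(t,z \right)} = 4$ ($l{\left(t,z \right)} = \left(-2\right)^{2} = 4$)
$s{\left(c,X \right)} = 10 X$ ($s{\left(c,X \right)} = 6 X + 4 X = 10 X$)
$\sqrt{-222 + \frac{191}{168}} \left(C{\left(-4,17 \right)} + s{\left(18,22 \right)}\right) = \sqrt{-222 + \frac{191}{168}} \left(6 + 10 \cdot 22\right) = \sqrt{-222 + 191 \cdot \frac{1}{168}} \left(6 + 220\right) = \sqrt{-222 + \frac{191}{168}} \cdot 226 = \sqrt{- \frac{37105}{168}} \cdot 226 = \frac{i \sqrt{1558410}}{84} \cdot 226 = \frac{113 i \sqrt{1558410}}{42}$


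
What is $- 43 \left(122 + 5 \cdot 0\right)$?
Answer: $-5246$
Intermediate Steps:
$- 43 \left(122 + 5 \cdot 0\right) = - 43 \left(122 + 0\right) = \left(-43\right) 122 = -5246$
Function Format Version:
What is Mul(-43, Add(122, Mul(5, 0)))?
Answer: -5246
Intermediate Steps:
Mul(-43, Add(122, Mul(5, 0))) = Mul(-43, Add(122, 0)) = Mul(-43, 122) = -5246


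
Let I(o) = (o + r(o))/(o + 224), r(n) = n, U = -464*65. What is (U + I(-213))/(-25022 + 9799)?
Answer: 332186/167453 ≈ 1.9838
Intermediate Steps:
U = -30160
I(o) = 2*o/(224 + o) (I(o) = (o + o)/(o + 224) = (2*o)/(224 + o) = 2*o/(224 + o))
(U + I(-213))/(-25022 + 9799) = (-30160 + 2*(-213)/(224 - 213))/(-25022 + 9799) = (-30160 + 2*(-213)/11)/(-15223) = (-30160 + 2*(-213)*(1/11))*(-1/15223) = (-30160 - 426/11)*(-1/15223) = -332186/11*(-1/15223) = 332186/167453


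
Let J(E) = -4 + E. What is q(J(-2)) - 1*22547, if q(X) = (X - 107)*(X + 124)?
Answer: -35881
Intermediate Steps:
q(X) = (-107 + X)*(124 + X)
q(J(-2)) - 1*22547 = (-13268 + (-4 - 2)² + 17*(-4 - 2)) - 1*22547 = (-13268 + (-6)² + 17*(-6)) - 22547 = (-13268 + 36 - 102) - 22547 = -13334 - 22547 = -35881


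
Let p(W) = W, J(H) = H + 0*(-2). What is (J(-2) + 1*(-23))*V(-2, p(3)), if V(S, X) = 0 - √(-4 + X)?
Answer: 25*I ≈ 25.0*I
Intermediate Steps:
J(H) = H (J(H) = H + 0 = H)
V(S, X) = -√(-4 + X)
(J(-2) + 1*(-23))*V(-2, p(3)) = (-2 + 1*(-23))*(-√(-4 + 3)) = (-2 - 23)*(-√(-1)) = -(-25)*I = 25*I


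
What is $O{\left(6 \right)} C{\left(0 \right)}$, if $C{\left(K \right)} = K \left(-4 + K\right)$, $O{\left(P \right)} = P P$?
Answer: $0$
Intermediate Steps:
$O{\left(P \right)} = P^{2}$
$O{\left(6 \right)} C{\left(0 \right)} = 6^{2} \cdot 0 \left(-4 + 0\right) = 36 \cdot 0 \left(-4\right) = 36 \cdot 0 = 0$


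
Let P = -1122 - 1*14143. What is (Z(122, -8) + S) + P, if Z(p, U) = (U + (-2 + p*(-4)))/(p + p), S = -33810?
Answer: -5987399/122 ≈ -49077.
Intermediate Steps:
P = -15265 (P = -1122 - 14143 = -15265)
Z(p, U) = (-2 + U - 4*p)/(2*p) (Z(p, U) = (U + (-2 - 4*p))/((2*p)) = (-2 + U - 4*p)*(1/(2*p)) = (-2 + U - 4*p)/(2*p))
(Z(122, -8) + S) + P = ((½)*(-2 - 8 - 4*122)/122 - 33810) - 15265 = ((½)*(1/122)*(-2 - 8 - 488) - 33810) - 15265 = ((½)*(1/122)*(-498) - 33810) - 15265 = (-249/122 - 33810) - 15265 = -4125069/122 - 15265 = -5987399/122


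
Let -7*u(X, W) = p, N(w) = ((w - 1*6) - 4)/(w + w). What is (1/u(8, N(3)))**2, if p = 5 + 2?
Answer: 1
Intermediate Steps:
N(w) = (-10 + w)/(2*w) (N(w) = ((w - 6) - 4)/((2*w)) = ((-6 + w) - 4)*(1/(2*w)) = (-10 + w)*(1/(2*w)) = (-10 + w)/(2*w))
p = 7
u(X, W) = -1 (u(X, W) = -1/7*7 = -1)
(1/u(8, N(3)))**2 = (1/(-1))**2 = (-1)**2 = 1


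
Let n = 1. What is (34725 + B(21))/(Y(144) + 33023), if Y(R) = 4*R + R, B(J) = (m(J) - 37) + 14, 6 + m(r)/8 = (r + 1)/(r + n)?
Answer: 34662/33743 ≈ 1.0272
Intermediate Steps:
m(r) = -40 (m(r) = -48 + 8*((r + 1)/(r + 1)) = -48 + 8*((1 + r)/(1 + r)) = -48 + 8*1 = -48 + 8 = -40)
B(J) = -63 (B(J) = (-40 - 37) + 14 = -77 + 14 = -63)
Y(R) = 5*R
(34725 + B(21))/(Y(144) + 33023) = (34725 - 63)/(5*144 + 33023) = 34662/(720 + 33023) = 34662/33743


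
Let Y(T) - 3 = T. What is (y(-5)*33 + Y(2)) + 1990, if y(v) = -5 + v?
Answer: 1665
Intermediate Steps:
Y(T) = 3 + T
(y(-5)*33 + Y(2)) + 1990 = ((-5 - 5)*33 + (3 + 2)) + 1990 = (-10*33 + 5) + 1990 = (-330 + 5) + 1990 = -325 + 1990 = 1665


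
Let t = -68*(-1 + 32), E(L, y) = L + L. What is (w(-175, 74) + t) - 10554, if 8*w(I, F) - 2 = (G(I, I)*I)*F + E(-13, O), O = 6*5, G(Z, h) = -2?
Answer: -18855/2 ≈ -9427.5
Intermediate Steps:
O = 30
E(L, y) = 2*L
t = -2108 (t = -68*31 = -2108)
w(I, F) = -3 - F*I/4 (w(I, F) = ¼ + ((-2*I)*F + 2*(-13))/8 = ¼ + (-2*F*I - 26)/8 = ¼ + (-26 - 2*F*I)/8 = ¼ + (-13/4 - F*I/4) = -3 - F*I/4)
(w(-175, 74) + t) - 10554 = ((-3 - ¼*74*(-175)) - 2108) - 10554 = ((-3 + 6475/2) - 2108) - 10554 = (6469/2 - 2108) - 10554 = 2253/2 - 10554 = -18855/2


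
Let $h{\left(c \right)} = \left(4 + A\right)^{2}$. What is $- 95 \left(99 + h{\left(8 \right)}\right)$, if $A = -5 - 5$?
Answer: $-12825$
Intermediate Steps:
$A = -10$
$h{\left(c \right)} = 36$ ($h{\left(c \right)} = \left(4 - 10\right)^{2} = \left(-6\right)^{2} = 36$)
$- 95 \left(99 + h{\left(8 \right)}\right) = - 95 \left(99 + 36\right) = \left(-95\right) 135 = -12825$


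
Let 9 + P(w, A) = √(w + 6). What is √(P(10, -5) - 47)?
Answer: 2*I*√13 ≈ 7.2111*I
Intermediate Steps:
P(w, A) = -9 + √(6 + w) (P(w, A) = -9 + √(w + 6) = -9 + √(6 + w))
√(P(10, -5) - 47) = √((-9 + √(6 + 10)) - 47) = √((-9 + √16) - 47) = √((-9 + 4) - 47) = √(-5 - 47) = √(-52) = 2*I*√13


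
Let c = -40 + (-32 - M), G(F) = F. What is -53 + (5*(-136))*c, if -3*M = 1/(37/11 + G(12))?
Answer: 24788369/507 ≈ 48892.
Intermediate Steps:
M = -11/507 (M = -1/(3*(37/11 + 12)) = -1/(3*169/11) = -⅓*11/169 = -11/507 ≈ -0.021696)
c = -36493/507 (c = -40 + (-32 - 1*(-11/507)) = -40 + (-32 + 11/507) = -40 - 16213/507 = -36493/507 ≈ -71.978)
-53 + (5*(-136))*c = -53 + (5*(-136))*(-36493/507) = -53 - 680*(-36493/507) = -53 + 24815240/507 = 24788369/507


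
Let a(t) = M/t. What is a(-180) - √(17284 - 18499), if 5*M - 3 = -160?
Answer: 157/900 - 9*I*√15 ≈ 0.17444 - 34.857*I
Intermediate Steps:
M = -157/5 (M = ⅗ + (⅕)*(-160) = ⅗ - 32 = -157/5 ≈ -31.400)
a(t) = -157/(5*t)
a(-180) - √(17284 - 18499) = -157/5/(-180) - √(17284 - 18499) = -157/5*(-1/180) - √(-1215) = 157/900 - 9*I*√15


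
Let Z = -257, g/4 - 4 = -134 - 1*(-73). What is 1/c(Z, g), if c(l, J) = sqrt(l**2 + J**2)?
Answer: sqrt(118033)/118033 ≈ 0.0029107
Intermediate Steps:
g = -228 (g = 16 + 4*(-134 - 1*(-73)) = 16 + 4*(-134 + 73) = 16 + 4*(-61) = 16 - 244 = -228)
c(l, J) = sqrt(J**2 + l**2)
1/c(Z, g) = 1/(sqrt((-228)**2 + (-257)**2)) = 1/(sqrt(51984 + 66049)) = 1/(sqrt(118033)) = sqrt(118033)/118033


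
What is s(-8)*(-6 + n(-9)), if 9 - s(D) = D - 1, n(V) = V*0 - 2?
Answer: -144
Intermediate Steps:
n(V) = -2 (n(V) = 0 - 2 = -2)
s(D) = 10 - D (s(D) = 9 - (D - 1) = 9 - (-1 + D) = 9 + (1 - D) = 10 - D)
s(-8)*(-6 + n(-9)) = (10 - 1*(-8))*(-6 - 2) = (10 + 8)*(-8) = 18*(-8) = -144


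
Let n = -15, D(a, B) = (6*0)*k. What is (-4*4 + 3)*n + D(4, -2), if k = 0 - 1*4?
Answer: 195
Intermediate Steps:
k = -4 (k = 0 - 4 = -4)
D(a, B) = 0 (D(a, B) = (6*0)*(-4) = 0*(-4) = 0)
(-4*4 + 3)*n + D(4, -2) = (-4*4 + 3)*(-15) + 0 = (-16 + 3)*(-15) + 0 = -13*(-15) + 0 = 195 + 0 = 195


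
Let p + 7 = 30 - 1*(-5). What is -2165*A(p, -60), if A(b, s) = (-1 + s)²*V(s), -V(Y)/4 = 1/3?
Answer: 32223860/3 ≈ 1.0741e+7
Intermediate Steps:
V(Y) = -4/3
p = 28 (p = -7 + (30 - 1*(-5)) = -7 + (30 + 5) = -7 + 35 = 28)
A(b, s) = -4*(-1 + s)²/3 (A(b, s) = (-1 + s)²*(-4/3) = -4*(-1 + s)²/3)
-2165*A(p, -60) = -(-8660)*(-1 - 60)²/3 = -(-8660)*(-61)²/3 = -(-8660)*3721/3 = -2165*(-14884/3) = 32223860/3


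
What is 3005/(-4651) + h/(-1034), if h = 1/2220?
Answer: -6897922051/10676277480 ≈ -0.64610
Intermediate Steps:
h = 1/2220 ≈ 0.00045045
3005/(-4651) + h/(-1034) = 3005/(-4651) + (1/2220)/(-1034) = 3005*(-1/4651) + (1/2220)*(-1/1034) = -3005/4651 - 1/2295480 = -6897922051/10676277480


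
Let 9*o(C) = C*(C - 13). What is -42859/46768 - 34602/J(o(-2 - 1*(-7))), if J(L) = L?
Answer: 1820335333/233840 ≈ 7784.5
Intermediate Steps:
o(C) = C*(-13 + C)/9 (o(C) = (C*(C - 13))/9 = (C*(-13 + C))/9 = C*(-13 + C)/9)
-42859/46768 - 34602/J(o(-2 - 1*(-7))) = -42859/46768 - 34602*9/((-13 + (-2 - 1*(-7)))*(-2 - 1*(-7))) = -42859*1/46768 - 34602*9/((-13 + (-2 + 7))*(-2 + 7)) = -42859/46768 - 34602*9/(5*(-13 + 5)) = -42859/46768 - 34602/((⅑)*5*(-8)) = -42859/46768 - 34602/(-40/9) = -42859/46768 - 34602*(-9/40) = -42859/46768 + 155709/20 = 1820335333/233840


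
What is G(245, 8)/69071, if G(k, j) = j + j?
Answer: 16/69071 ≈ 0.00023165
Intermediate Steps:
G(k, j) = 2*j
G(245, 8)/69071 = (2*8)/69071 = 16*(1/69071) = 16/69071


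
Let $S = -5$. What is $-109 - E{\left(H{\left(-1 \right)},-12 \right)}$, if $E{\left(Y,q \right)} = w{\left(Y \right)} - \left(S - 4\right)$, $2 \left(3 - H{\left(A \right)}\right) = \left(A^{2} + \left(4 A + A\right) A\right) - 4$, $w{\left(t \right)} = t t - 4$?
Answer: $-118$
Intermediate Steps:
$w{\left(t \right)} = -4 + t^{2}$ ($w{\left(t \right)} = t^{2} - 4 = -4 + t^{2}$)
$H{\left(A \right)} = 5 - 3 A^{2}$ ($H{\left(A \right)} = 3 - \frac{\left(A^{2} + \left(4 A + A\right) A\right) - 4}{2} = 3 - \frac{\left(A^{2} + 5 A A\right) - 4}{2} = 3 - \frac{\left(A^{2} + 5 A^{2}\right) - 4}{2} = 3 - \frac{6 A^{2} - 4}{2} = 3 - \frac{-4 + 6 A^{2}}{2} = 3 - \left(-2 + 3 A^{2}\right) = 5 - 3 A^{2}$)
$E{\left(Y,q \right)} = 5 + Y^{2}$ ($E{\left(Y,q \right)} = \left(-4 + Y^{2}\right) - \left(-5 - 4\right) = \left(-4 + Y^{2}\right) - -9 = \left(-4 + Y^{2}\right) + 9 = 5 + Y^{2}$)
$-109 - E{\left(H{\left(-1 \right)},-12 \right)} = -109 - \left(5 + \left(5 - 3 \left(-1\right)^{2}\right)^{2}\right) = -109 - \left(5 + \left(5 - 3\right)^{2}\right) = -109 - \left(5 + 2^{2}\right) = -109 - \left(5 + 4\right) = -109 - 9 = -118$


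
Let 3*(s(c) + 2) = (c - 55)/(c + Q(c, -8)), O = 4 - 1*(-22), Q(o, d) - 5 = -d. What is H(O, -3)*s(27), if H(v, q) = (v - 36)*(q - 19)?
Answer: -1474/3 ≈ -491.33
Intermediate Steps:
Q(o, d) = 5 - d
O = 26 (O = 4 + 22 = 26)
s(c) = -2 + (-55 + c)/(3*(13 + c)) (s(c) = -2 + ((c - 55)/(c + (5 - 1*(-8))))/3 = -2 + ((-55 + c)/(c + (5 + 8)))/3 = -2 + ((-55 + c)/(c + 13))/3 = -2 + ((-55 + c)/(13 + c))/3 = -2 + (-55 + c)/(3*(13 + c)))
H(v, q) = (-36 + v)*(-19 + q)
H(O, -3)*s(27) = (684 - 36*(-3) - 19*26 - 3*26)*((-133 - 5*27)/(3*(13 + 27))) = (684 + 108 - 494 - 78)*((1/3)*(-133 - 135)/40) = 220*((1/3)*(1/40)*(-268)) = 220*(-67/30) = -1474/3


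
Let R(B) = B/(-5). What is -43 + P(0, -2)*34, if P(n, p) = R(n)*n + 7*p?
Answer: -519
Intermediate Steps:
R(B) = -B/5 (R(B) = B*(-⅕) = -B/5)
P(n, p) = 7*p - n²/5 (P(n, p) = (-n/5)*n + 7*p = -n²/5 + 7*p = 7*p - n²/5)
-43 + P(0, -2)*34 = -43 + (7*(-2) - ⅕*0²)*34 = -43 + (-14 - ⅕*0)*34 = -43 + (-14 + 0)*34 = -43 - 14*34 = -43 - 476 = -519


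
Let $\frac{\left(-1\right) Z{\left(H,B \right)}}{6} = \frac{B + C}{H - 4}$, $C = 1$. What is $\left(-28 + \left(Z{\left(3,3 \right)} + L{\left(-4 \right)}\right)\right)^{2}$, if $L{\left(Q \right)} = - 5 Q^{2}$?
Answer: $7056$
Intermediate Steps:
$Z{\left(H,B \right)} = - \frac{6 \left(1 + B\right)}{-4 + H}$ ($Z{\left(H,B \right)} = - 6 \frac{B + 1}{H - 4} = - 6 \frac{1 + B}{-4 + H} = - \frac{6 \left(1 + B\right)}{-4 + H}$)
$\left(-28 + \left(Z{\left(3,3 \right)} + L{\left(-4 \right)}\right)\right)^{2} = \left(-28 - \left(80 - \frac{6 \left(-1 - 3\right)}{-4 + 3}\right)\right)^{2} = \left(-28 - \left(80 - \frac{6 \left(-1 - 3\right)}{-1}\right)\right)^{2} = \left(-28 - \left(80 + 6 \left(-4\right)\right)\right)^{2} = \left(-28 + \left(24 - 80\right)\right)^{2} = \left(-28 - 56\right)^{2} = \left(-84\right)^{2} = 7056$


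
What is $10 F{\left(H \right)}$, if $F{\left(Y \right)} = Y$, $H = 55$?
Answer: $550$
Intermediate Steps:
$10 F{\left(H \right)} = 10 \cdot 55 = 550$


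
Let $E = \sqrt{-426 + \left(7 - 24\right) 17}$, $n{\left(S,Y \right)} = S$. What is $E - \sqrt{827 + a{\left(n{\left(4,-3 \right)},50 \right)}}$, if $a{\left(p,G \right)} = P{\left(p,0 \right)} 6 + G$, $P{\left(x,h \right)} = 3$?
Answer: $- \sqrt{895} + i \sqrt{715} \approx -29.917 + 26.739 i$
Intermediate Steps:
$a{\left(p,G \right)} = 18 + G$ ($a{\left(p,G \right)} = 3 \cdot 6 + G = 18 + G$)
$E = i \sqrt{715}$ ($E = \sqrt{-426 - 289} = \sqrt{-715} = i \sqrt{715} \approx 26.739 i$)
$E - \sqrt{827 + a{\left(n{\left(4,-3 \right)},50 \right)}} = i \sqrt{715} - \sqrt{827 + \left(18 + 50\right)} = i \sqrt{715} - \sqrt{827 + 68} = i \sqrt{715} - \sqrt{895} = - \sqrt{895} + i \sqrt{715}$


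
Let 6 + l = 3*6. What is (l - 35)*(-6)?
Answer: 138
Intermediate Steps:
l = 12 (l = -6 + 3*6 = -6 + 18 = 12)
(l - 35)*(-6) = (12 - 35)*(-6) = -23*(-6) = 138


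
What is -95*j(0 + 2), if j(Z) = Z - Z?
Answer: 0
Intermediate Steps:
j(Z) = 0
-95*j(0 + 2) = -95*0 = 0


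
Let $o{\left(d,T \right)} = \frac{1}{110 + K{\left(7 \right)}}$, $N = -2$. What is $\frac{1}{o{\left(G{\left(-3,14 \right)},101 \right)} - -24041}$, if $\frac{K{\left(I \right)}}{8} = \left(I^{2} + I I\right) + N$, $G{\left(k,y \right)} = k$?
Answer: $\frac{878}{21107999} \approx 4.1596 \cdot 10^{-5}$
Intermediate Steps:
$K{\left(I \right)} = -16 + 16 I^{2}$ ($K{\left(I \right)} = 8 \left(\left(I^{2} + I I\right) - 2\right) = 8 \left(\left(I^{2} + I^{2}\right) - 2\right) = 8 \left(2 I^{2} - 2\right) = 8 \left(-2 + 2 I^{2}\right) = -16 + 16 I^{2}$)
$o{\left(d,T \right)} = \frac{1}{878}$ ($o{\left(d,T \right)} = \frac{1}{110 - \left(16 - 16 \cdot 7^{2}\right)} = \frac{1}{110 + \left(-16 + 16 \cdot 49\right)} = \frac{1}{110 + \left(-16 + 784\right)} = \frac{1}{110 + 768} = \frac{1}{878}$)
$\frac{1}{o{\left(G{\left(-3,14 \right)},101 \right)} - -24041} = \frac{1}{\frac{1}{878} - -24041} = \frac{1}{\frac{1}{878} + 24041} = \frac{1}{\frac{21107999}{878}} = \frac{878}{21107999}$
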